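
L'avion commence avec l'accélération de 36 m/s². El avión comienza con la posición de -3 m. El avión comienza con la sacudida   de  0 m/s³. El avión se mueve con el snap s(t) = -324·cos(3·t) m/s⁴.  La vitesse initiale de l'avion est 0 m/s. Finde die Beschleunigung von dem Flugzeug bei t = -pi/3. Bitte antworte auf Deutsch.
Wir müssen unsere Gleichung für den Snap s(t) = -324·cos(3·t) 2-mal integrieren. Durch Integration von dem Snap und Verwendung der Anfangsbedingung j(0) = 0, erhalten wir j(t) = -108·sin(3·t). Durch Integration von dem Ruck und Verwendung der Anfangsbedingung a(0) = 36, erhalten wir a(t) = 36·cos(3·t). Mit a(t) = 36·cos(3·t) und Einsetzen von t = -pi/3, finden wir a = -36.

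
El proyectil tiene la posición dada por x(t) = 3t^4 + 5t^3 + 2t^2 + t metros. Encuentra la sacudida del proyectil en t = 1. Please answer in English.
Starting from position x(t) = 3·t^4 + 5·t^3 + 2·t^2 + t, we take 3 derivatives. Taking d/dt of x(t), we find v(t) = 12·t^3 + 15·t^2 + 4·t + 1. The derivative of velocity gives acceleration: a(t) = 36·t^2 + 30·t + 4. Differentiating acceleration, we get jerk: j(t) = 72·t + 30. We have jerk j(t) = 72·t + 30. Substituting t = 1: j(1) = 102.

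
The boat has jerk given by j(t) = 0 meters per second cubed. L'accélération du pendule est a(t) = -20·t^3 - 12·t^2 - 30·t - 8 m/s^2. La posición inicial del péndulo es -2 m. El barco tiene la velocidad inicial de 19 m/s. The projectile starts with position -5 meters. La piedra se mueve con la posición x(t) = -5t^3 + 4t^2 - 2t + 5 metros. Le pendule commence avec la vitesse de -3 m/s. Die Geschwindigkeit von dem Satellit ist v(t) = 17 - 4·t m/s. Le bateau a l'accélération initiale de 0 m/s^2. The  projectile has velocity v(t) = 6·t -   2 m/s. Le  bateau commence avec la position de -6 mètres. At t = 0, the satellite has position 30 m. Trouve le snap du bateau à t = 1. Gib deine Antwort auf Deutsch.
Um dies zu lösen, müssen wir 1 Ableitung unserer Gleichung für den Ruck j(t) = 0 nehmen. Durch Ableiten von dem Ruck erhalten wir den Snap: s(t) = 0. Mit s(t) = 0 und Einsetzen von t = 1, finden wir s = 0.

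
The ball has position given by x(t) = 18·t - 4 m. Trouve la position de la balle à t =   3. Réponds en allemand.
Aus der Gleichung für die Position x(t) = 18·t - 4, setzen wir t = 3 ein und erhalten x = 50.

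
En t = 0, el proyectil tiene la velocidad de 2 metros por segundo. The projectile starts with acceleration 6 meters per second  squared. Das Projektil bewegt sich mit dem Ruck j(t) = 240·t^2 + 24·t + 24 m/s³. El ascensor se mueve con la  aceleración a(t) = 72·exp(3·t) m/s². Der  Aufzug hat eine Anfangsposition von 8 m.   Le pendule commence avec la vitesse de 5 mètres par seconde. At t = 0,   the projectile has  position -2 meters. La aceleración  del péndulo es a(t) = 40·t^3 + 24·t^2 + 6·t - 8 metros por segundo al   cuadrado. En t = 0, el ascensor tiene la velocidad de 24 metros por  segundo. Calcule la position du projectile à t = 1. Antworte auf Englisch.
To find the answer, we compute 3 antiderivatives of j(t) = 240·t^2 + 24·t + 24. The antiderivative of jerk, with a(0) = 6, gives acceleration: a(t) = 80·t^3 + 12·t^2 + 24·t + 6. Integrating acceleration and using the initial condition v(0) = 2, we get v(t) = 20·t^4 + 4·t^3 + 12·t^2 + 6·t + 2. The integral of velocity, with x(0) = -2, gives position: x(t) = 4·t^5 + t^4 + 4·t^3 + 3·t^2 + 2·t - 2. From the given position equation x(t) = 4·t^5 + t^4 + 4·t^3 + 3·t^2 + 2·t - 2, we substitute t = 1 to get x = 12.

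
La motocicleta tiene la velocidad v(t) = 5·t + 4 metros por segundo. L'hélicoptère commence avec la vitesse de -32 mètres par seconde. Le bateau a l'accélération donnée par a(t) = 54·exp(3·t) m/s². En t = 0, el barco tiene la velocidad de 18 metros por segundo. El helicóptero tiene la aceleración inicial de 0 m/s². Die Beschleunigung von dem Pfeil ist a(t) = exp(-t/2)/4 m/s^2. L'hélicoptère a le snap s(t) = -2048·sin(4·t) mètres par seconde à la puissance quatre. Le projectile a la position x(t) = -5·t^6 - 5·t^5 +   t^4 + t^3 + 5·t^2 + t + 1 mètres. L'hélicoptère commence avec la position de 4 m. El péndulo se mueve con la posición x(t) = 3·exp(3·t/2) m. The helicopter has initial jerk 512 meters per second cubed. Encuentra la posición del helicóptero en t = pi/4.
Partiendo del snap s(t) = -2048·sin(4·t), tomamos 4 integrales. Integrando el snap y usando la condición inicial j(0) = 512, obtenemos j(t) = 512·cos(4·t). La integral de la sacudida es la aceleración. Usando a(0) = 0, obtenemos a(t) = 128·sin(4·t). Tomando ∫a(t)dt y aplicando v(0) = -32, encontramos v(t) = -32·cos(4·t). Integrando la velocidad y usando la condición inicial x(0) = 4, obtenemos x(t) = 4 - 8·sin(4·t). De la ecuación de la posición x(t) = 4 - 8·sin(4·t), sustituimos t = pi/4 para obtener x = 4.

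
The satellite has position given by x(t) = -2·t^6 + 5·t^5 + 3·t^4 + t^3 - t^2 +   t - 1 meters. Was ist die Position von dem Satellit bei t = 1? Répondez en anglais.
Using x(t) = -2·t^6 + 5·t^5 + 3·t^4 + t^3 - t^2 + t - 1 and substituting t = 1, we find x = 6.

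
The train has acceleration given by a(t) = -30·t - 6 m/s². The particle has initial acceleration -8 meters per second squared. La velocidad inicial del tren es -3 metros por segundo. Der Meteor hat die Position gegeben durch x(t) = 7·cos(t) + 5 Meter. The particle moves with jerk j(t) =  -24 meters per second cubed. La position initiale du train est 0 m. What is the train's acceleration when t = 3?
We have acceleration a(t) = -30·t - 6. Substituting t = 3: a(3) = -96.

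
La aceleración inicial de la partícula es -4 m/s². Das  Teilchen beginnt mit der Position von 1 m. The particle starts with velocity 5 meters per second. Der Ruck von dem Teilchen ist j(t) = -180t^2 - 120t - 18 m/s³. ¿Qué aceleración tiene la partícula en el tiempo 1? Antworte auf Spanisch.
Necesitamos integrar nuestra ecuación de la sacudida j(t) = -180·t^2 - 120·t - 18 1 vez. La antiderivada de la sacudida es la aceleración. Usando a(0) = -4, obtenemos a(t) = -60·t^3 - 60·t^2 - 18·t - 4. Usando a(t) = -60·t^3 - 60·t^2 - 18·t - 4 y sustituyendo t = 1, encontramos a = -142.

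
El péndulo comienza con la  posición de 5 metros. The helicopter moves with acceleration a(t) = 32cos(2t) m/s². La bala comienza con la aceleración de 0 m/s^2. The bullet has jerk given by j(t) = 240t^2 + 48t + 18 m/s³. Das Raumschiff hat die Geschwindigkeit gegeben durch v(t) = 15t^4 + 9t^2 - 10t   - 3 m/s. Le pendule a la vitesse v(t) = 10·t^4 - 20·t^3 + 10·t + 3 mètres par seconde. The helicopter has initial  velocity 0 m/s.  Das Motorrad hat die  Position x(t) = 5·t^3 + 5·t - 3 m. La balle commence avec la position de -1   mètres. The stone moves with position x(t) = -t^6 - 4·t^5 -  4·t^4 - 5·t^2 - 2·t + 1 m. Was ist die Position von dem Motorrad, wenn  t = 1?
Mit x(t) = 5·t^3 + 5·t - 3 und Einsetzen von t = 1, finden wir x = 7.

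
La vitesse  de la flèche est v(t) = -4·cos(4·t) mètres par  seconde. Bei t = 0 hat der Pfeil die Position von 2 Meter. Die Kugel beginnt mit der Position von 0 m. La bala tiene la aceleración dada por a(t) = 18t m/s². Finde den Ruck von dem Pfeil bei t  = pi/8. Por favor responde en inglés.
To solve this, we need to take 2 derivatives of our velocity equation v(t) = -4·cos(4·t). The derivative of velocity gives acceleration: a(t) = 16·sin(4·t). Differentiating acceleration, we get jerk: j(t) = 64·cos(4·t). From the given jerk equation j(t) = 64·cos(4·t), we substitute t = pi/8 to get j = 0.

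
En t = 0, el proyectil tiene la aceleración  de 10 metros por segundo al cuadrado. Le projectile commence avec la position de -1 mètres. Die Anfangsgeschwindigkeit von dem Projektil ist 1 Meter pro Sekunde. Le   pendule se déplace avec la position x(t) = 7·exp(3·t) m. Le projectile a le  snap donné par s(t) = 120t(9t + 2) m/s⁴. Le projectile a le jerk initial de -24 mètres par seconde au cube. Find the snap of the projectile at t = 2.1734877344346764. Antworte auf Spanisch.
De la ecuación del snap s(t) = 120·t·(9·t + 2), sustituimos t = 2.1734877344346764 para obtener s = 5623.60990254134.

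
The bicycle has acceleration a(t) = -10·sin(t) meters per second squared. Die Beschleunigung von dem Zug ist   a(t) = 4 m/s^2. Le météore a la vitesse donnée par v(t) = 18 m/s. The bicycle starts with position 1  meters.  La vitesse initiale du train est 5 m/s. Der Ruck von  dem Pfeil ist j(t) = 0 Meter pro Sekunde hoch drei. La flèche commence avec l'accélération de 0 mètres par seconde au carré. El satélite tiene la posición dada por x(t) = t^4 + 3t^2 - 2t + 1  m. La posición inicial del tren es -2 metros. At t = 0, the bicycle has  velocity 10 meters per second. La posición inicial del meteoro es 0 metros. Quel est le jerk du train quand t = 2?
Nous devons dériver notre équation de l'accélération a(t) = 4 1 fois. En prenant d/dt de a(t), nous trouvons j(t) = 0. De l'équation du jerk j(t) = 0, nous substituons t = 2 pour obtenir j = 0.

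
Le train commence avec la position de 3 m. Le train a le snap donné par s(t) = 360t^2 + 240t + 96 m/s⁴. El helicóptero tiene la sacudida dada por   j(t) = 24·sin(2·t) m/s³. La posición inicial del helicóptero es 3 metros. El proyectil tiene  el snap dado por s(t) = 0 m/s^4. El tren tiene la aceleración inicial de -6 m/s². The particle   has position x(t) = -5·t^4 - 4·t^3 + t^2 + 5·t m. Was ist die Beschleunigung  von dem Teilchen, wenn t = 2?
Wir müssen unsere Gleichung für die Position x(t) = -5·t^4 - 4·t^3 + t^2 + 5·t 2-mal ableiten. Mit d/dt von x(t) finden wir v(t) = -20·t^3 - 12·t^2 + 2·t + 5. Mit d/dt von v(t) finden wir a(t) = -60·t^2 - 24·t + 2. Wir haben die Beschleunigung a(t) = -60·t^2 - 24·t + 2. Durch Einsetzen von t = 2: a(2) = -286.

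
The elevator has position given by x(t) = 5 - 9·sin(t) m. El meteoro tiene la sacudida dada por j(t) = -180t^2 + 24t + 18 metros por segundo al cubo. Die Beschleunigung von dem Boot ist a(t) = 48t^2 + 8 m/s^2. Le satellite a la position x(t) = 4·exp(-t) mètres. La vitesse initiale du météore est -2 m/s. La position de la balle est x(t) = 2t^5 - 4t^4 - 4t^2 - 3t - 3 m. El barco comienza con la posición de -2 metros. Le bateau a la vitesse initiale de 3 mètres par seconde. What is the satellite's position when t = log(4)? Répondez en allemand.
Wir haben die Position x(t) = 4·exp(-t). Durch Einsetzen von t = log(4): x(log(4)) = 1.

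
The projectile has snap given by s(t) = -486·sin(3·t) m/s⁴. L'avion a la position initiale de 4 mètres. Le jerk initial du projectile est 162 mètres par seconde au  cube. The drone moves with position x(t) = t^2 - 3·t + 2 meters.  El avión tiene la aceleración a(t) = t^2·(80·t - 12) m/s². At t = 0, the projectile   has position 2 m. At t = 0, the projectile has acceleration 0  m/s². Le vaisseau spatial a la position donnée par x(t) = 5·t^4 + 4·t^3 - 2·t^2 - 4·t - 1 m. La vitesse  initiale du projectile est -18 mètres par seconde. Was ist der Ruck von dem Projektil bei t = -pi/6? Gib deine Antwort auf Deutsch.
Wir müssen unsere Gleichung für den Snap s(t) = -486·sin(3·t) 1-mal integrieren. Durch Integration von dem Snap und Verwendung der Anfangsbedingung j(0) = 162, erhalten wir j(t) = 162·cos(3·t). Mit j(t) = 162·cos(3·t) und Einsetzen von t = -pi/6, finden wir j = 0.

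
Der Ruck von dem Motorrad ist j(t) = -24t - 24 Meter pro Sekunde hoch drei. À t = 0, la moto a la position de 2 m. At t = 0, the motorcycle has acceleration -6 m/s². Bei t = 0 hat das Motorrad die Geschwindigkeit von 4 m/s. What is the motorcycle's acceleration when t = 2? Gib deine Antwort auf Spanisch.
Partiendo de la sacudida j(t) = -24·t - 24, tomamos 1 antiderivada. La antiderivada de la sacudida, con a(0) = -6, da la aceleración: a(t) = -12·t^2 - 24·t - 6. De la ecuación de la aceleración a(t) = -12·t^2 - 24·t - 6, sustituimos t = 2 para obtener a = -102.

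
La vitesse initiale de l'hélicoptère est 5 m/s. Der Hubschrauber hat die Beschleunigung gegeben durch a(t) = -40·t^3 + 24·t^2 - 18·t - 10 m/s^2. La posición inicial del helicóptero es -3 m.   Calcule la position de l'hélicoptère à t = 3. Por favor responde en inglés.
To find the answer, we compute 2 integrals of a(t) = -40·t^3 + 24·t^2 - 18·t - 10. The integral of acceleration is velocity. Using v(0) = 5, we get v(t) = -10·t^4 + 8·t^3 - 9·t^2 - 10·t + 5. The antiderivative of velocity, with x(0) = -3, gives position: x(t) = -2·t^5 + 2·t^4 - 3·t^3 - 5·t^2 + 5·t - 3. From the given position equation x(t) = -2·t^5 + 2·t^4 - 3·t^3 - 5·t^2 + 5·t - 3, we substitute t = 3 to get x = -438.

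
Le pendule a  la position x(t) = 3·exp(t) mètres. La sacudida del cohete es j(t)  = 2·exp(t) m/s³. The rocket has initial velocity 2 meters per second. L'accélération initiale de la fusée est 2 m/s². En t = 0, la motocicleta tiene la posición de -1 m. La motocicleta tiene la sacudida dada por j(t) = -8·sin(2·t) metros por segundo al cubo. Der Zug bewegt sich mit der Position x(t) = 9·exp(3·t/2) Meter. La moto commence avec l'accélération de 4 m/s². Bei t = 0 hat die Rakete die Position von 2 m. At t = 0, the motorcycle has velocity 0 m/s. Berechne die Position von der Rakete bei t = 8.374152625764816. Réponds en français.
En partant du jerk j(t) = 2·exp(t), nous prenons 3 primitives. L'intégrale du jerk est l'accélération. En utilisant a(0) = 2, nous obtenons a(t) = 2·exp(t). En prenant ∫a(t)dt et en appliquant v(0) = 2, nous trouvons v(t) = 2·exp(t). La primitive de la vitesse, avec x(0) = 2, donne la position: x(t) = 2·exp(t). En utilisant x(t) = 2·exp(t) et en substituant t = 8.374152625764816, nous trouvons x = 8667.18909165206.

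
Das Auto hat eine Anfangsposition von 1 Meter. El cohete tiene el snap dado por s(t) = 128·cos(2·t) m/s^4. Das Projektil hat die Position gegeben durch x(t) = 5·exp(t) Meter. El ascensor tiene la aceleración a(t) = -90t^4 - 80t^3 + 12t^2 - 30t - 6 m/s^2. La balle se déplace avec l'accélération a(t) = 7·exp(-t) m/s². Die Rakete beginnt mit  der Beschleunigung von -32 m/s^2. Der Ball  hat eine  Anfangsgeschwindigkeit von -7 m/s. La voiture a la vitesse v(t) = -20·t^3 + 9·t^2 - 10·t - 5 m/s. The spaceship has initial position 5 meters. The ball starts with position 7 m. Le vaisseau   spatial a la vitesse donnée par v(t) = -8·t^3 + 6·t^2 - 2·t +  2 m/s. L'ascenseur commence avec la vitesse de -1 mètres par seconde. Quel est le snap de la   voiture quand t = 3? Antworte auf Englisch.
To solve this, we need to take 3 derivatives of our velocity equation v(t) = -20·t^3 + 9·t^2 - 10·t - 5. Taking d/dt of v(t), we find a(t) = -60·t^2 + 18·t - 10. Taking d/dt of a(t), we find j(t) = 18 - 120·t. The derivative of jerk gives snap: s(t) = -120. We have snap s(t) = -120. Substituting t = 3: s(3) = -120.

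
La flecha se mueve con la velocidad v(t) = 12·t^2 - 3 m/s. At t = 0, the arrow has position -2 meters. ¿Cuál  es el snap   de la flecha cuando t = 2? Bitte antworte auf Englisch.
We must differentiate our velocity equation v(t) = 12·t^2 - 3 3 times. The derivative of velocity gives acceleration: a(t) = 24·t. Differentiating acceleration, we get jerk: j(t) = 24. The derivative of jerk gives snap: s(t) = 0. From the given snap equation s(t) = 0, we substitute t = 2 to get s = 0.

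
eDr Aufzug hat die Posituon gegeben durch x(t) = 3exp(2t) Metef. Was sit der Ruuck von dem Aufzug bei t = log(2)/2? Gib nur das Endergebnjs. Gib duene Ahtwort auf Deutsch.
j(log(2)/2) = 48.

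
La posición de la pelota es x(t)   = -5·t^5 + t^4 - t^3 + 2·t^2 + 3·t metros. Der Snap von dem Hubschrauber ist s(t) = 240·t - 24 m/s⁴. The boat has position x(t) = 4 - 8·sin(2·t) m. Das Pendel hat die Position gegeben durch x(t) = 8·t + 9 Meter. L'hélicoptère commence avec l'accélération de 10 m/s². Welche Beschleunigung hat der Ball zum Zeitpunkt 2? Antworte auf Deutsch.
Um dies zu lösen, müssen wir 2 Ableitungen unserer Gleichung für die Position x(t) = -5·t^5 + t^4 - t^3 + 2·t^2 + 3·t nehmen. Die Ableitung von der Position ergibt die Geschwindigkeit: v(t) = -25·t^4 + 4·t^3 - 3·t^2 + 4·t + 3. Mit d/dt von v(t) finden wir a(t) = -100·t^3 + 12·t^2 - 6·t + 4. Mit a(t) = -100·t^3 + 12·t^2 - 6·t + 4 und Einsetzen von t = 2, finden wir a = -760.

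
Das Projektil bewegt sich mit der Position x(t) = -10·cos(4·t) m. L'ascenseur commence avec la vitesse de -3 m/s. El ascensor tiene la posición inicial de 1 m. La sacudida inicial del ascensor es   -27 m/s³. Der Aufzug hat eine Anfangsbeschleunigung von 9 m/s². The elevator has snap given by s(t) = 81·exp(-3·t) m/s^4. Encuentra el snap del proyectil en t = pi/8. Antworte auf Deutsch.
Um dies zu lösen, müssen wir 4 Ableitungen unserer Gleichung für die Position x(t) = -10·cos(4·t) nehmen. Die Ableitung von der Position ergibt die Geschwindigkeit: v(t) = 40·sin(4·t). Durch Ableiten von der Geschwindigkeit erhalten wir die Beschleunigung: a(t) = 160·cos(4·t). Mit d/dt von a(t) finden wir j(t) = -640·sin(4·t). Mit d/dt von j(t) finden wir s(t) = -2560·cos(4·t). Aus der Gleichung für den Snap s(t) = -2560·cos(4·t), setzen wir t = pi/8 ein und erhalten s = 0.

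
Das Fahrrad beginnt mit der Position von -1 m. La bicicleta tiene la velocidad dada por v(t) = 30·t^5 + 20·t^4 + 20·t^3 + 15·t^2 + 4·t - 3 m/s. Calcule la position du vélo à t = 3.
Nous devons trouver la primitive de notre équation de la vitesse v(t) = 30·t^5 + 20·t^4 + 20·t^3 + 15·t^2 + 4·t - 3 1 fois. En intégrant la vitesse et en utilisant la condition initiale x(0) = -1, nous obtenons x(t) = 5·t^6 + 4·t^5 + 5·t^4 + 5·t^3 + 2·t^2 - 3·t - 1. De l'équation de la position x(t) = 5·t^6 + 4·t^5 + 5·t^4 + 5·t^3 + 2·t^2 - 3·t - 1, nous substituons t = 3 pour obtenir x = 5165.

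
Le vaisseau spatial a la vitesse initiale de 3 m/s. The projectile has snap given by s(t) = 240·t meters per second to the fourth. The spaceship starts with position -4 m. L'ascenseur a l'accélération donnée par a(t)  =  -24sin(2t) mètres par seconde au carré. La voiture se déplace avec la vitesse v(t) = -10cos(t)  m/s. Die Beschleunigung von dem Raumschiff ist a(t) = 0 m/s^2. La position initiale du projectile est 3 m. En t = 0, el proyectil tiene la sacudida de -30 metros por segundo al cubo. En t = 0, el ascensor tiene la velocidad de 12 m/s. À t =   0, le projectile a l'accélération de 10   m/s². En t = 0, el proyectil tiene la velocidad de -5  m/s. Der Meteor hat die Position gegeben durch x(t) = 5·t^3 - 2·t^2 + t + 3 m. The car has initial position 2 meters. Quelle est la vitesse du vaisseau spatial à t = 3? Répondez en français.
Nous devons trouver la primitive de notre équation de l'accélération a(t) = 0 1 fois. La primitive de l'accélération, avec v(0) = 3, donne la vitesse: v(t) = 3. Nous avons la vitesse v(t) = 3. En substituant t = 3: v(3) = 3.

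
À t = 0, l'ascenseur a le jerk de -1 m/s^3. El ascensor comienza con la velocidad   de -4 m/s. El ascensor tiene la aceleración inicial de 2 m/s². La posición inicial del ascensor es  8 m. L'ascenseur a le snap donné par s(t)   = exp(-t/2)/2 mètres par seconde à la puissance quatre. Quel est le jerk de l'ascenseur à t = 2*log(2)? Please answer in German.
Ausgehend von dem Snap s(t) = exp(-t/2)/2, nehmen wir 1 Stammfunktion. Durch Integration von dem Snap und Verwendung der Anfangsbedingung j(0) = -1, erhalten wir j(t) = -exp(-t/2). Wir haben den Ruck j(t) = -exp(-t/2). Durch Einsetzen von t = 2*log(2): j(2*log(2)) = -1/2.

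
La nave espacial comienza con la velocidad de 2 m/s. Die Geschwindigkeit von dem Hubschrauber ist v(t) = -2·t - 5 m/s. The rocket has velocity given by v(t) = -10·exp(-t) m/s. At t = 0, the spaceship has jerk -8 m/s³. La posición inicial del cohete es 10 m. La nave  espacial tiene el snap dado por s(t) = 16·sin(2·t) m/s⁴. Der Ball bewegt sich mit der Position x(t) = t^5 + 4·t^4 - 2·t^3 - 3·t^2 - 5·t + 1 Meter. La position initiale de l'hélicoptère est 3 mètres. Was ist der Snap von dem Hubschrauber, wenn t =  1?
Ausgehend von der Geschwindigkeit v(t) = -2·t - 5, nehmen wir 3 Ableitungen. Mit d/dt von v(t) finden wir a(t) = -2. Die Ableitung von der Beschleunigung ergibt den Ruck: j(t) = 0. Die Ableitung von dem Ruck ergibt den Snap: s(t) = 0. Wir haben den Snap s(t) = 0. Durch Einsetzen von t = 1: s(1) = 0.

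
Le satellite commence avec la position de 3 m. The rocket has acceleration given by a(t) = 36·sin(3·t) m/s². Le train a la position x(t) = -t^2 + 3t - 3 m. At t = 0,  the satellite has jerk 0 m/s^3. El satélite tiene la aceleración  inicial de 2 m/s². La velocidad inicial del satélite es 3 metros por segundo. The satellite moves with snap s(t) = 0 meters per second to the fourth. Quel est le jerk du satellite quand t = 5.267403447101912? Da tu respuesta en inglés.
Starting from snap s(t) = 0, we take 1 integral. The integral of snap, with j(0) = 0, gives jerk: j(t) = 0. Using j(t) = 0 and substituting t = 5.267403447101912, we find j = 0.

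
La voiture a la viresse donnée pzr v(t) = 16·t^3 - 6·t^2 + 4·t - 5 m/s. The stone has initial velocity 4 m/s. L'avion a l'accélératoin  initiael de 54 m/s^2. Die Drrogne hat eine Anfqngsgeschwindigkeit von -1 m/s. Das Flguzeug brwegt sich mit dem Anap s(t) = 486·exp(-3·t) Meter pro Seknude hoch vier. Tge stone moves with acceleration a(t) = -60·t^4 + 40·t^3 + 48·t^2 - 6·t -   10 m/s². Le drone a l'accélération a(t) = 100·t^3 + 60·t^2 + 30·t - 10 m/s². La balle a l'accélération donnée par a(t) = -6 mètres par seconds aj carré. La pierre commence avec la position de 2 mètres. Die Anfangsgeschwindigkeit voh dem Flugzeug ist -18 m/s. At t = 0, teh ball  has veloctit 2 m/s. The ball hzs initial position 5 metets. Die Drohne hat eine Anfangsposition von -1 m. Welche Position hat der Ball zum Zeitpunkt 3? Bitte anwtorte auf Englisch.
We need to integrate our acceleration equation a(t) = -6 2 times. Integrating acceleration and using the initial condition v(0) = 2, we get v(t) = 2 - 6·t. Integrating velocity and using the initial condition x(0) = 5, we get x(t) = -3·t^2 + 2·t + 5. We have position x(t) = -3·t^2 + 2·t + 5. Substituting t = 3: x(3) = -16.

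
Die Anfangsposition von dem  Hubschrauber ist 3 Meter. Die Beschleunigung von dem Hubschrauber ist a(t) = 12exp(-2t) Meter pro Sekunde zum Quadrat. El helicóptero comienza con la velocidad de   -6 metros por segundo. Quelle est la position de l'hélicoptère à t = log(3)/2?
Nous devons trouver la primitive de notre équation de l'accélération a(t) = 12·exp(-2·t) 2 fois. En intégrant l'accélération et en utilisant la condition initiale v(0) = -6, nous obtenons v(t) = -6·exp(-2·t). L'intégrale de la vitesse, avec x(0) = 3, donne la position: x(t) = 3·exp(-2·t). En utilisant x(t) = 3·exp(-2·t) et en substituant t = log(3)/2, nous trouvons x = 1.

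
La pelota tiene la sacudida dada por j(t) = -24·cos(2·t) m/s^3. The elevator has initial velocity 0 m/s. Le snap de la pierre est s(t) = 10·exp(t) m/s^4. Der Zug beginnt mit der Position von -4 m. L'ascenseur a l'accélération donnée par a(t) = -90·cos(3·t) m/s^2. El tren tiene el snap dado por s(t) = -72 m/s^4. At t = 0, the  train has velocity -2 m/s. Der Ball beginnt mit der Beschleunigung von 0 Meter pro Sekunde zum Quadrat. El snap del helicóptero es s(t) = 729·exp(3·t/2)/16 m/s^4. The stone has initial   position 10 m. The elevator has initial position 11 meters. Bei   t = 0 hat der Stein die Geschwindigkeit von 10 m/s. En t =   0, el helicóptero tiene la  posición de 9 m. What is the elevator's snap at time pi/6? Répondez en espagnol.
Debemos derivar nuestra ecuación de la aceleración a(t) = -90·cos(3·t) 2 veces. La derivada de la aceleración da la sacudida: j(t) = 270·sin(3·t). La derivada de la sacudida da el snap: s(t) = 810·cos(3·t). Usando s(t) = 810·cos(3·t) y sustituyendo t = pi/6, encontramos s = 0.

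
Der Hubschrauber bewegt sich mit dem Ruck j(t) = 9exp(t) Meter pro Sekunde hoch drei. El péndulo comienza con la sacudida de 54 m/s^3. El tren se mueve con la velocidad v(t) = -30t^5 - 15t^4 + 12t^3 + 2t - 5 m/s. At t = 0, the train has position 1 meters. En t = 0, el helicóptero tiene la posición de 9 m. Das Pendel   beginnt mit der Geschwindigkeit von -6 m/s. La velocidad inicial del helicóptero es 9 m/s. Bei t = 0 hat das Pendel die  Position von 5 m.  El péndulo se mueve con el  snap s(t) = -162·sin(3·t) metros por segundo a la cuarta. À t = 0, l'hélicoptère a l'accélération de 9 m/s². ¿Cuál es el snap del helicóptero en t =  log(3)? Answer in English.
We must differentiate our jerk equation j(t) = 9·exp(t) 1 time. The derivative of jerk gives snap: s(t) = 9·exp(t). We have snap s(t) = 9·exp(t). Substituting t = log(3): s(log(3)) = 27.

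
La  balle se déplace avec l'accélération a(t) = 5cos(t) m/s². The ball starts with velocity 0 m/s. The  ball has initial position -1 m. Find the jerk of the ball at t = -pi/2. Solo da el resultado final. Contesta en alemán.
Bei t = -pi/2, j = 5.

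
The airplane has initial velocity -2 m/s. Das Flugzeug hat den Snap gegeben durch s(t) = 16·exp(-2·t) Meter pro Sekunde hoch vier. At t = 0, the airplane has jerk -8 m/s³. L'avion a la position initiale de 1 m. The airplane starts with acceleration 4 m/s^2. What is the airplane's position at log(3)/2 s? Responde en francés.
Pour résoudre ceci, nous devons prendre 4 primitives de notre équation du snap s(t) = 16·exp(-2·t). L'intégrale du snap est le jerk. En utilisant j(0) = -8, nous obtenons j(t) = -8·exp(-2·t). En prenant ∫j(t)dt et en appliquant a(0) = 4, nous trouvons a(t) = 4·exp(-2·t). En intégrant l'accélération et en utilisant la condition initiale v(0) = -2, nous obtenons v(t) = -2·exp(-2·t). L'intégrale de la vitesse, avec x(0) = 1, donne la position: x(t) = exp(-2·t). En utilisant x(t) = exp(-2·t) et en substituant t = log(3)/2, nous trouvons x = 1/3.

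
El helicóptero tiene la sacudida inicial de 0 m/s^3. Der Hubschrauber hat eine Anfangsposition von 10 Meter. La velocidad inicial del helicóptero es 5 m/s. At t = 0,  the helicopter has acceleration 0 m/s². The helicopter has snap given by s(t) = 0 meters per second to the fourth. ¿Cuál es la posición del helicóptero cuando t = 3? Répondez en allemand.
Wir müssen das Integral unserer Gleichung für den Snap s(t) = 0 4-mal finden. Mit ∫s(t)dt und Anwendung von j(0) = 0, finden wir j(t) = 0. Das Integral von dem Ruck ist die Beschleunigung. Mit a(0) = 0 erhalten wir a(t) = 0. Durch Integration von der Beschleunigung und Verwendung der Anfangsbedingung v(0) = 5, erhalten wir v(t) = 5. Mit ∫v(t)dt und Anwendung von x(0) = 10, finden wir x(t) = 5·t + 10. Wir haben die Position x(t) = 5·t + 10. Durch Einsetzen von t = 3: x(3) = 25.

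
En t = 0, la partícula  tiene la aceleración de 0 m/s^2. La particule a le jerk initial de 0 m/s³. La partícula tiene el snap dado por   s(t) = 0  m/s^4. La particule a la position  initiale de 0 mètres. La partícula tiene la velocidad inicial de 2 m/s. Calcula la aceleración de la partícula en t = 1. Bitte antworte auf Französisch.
Nous devons trouver la primitive de notre équation du snap s(t) = 0 2 fois. En intégrant le snap et en utilisant la condition initiale j(0) = 0, nous obtenons j(t) = 0. En intégrant le jerk et en utilisant la condition initiale a(0) = 0, nous obtenons a(t) = 0. De l'équation de l'accélération a(t) = 0, nous substituons t = 1 pour obtenir a = 0.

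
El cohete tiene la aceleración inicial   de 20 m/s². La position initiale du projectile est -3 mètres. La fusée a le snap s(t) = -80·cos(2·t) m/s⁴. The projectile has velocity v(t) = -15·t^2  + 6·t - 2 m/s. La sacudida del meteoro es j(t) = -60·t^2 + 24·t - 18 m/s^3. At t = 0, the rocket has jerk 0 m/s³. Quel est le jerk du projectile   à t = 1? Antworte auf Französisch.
Pour résoudre ceci, nous devons prendre 2 dérivées de notre équation de la vitesse v(t) = -15·t^2 + 6·t - 2. La dérivée de la vitesse donne l'accélération: a(t) = 6 - 30·t. En prenant d/dt de a(t), nous trouvons j(t) = -30. Nous avons le jerk j(t) = -30. En substituant t = 1: j(1) = -30.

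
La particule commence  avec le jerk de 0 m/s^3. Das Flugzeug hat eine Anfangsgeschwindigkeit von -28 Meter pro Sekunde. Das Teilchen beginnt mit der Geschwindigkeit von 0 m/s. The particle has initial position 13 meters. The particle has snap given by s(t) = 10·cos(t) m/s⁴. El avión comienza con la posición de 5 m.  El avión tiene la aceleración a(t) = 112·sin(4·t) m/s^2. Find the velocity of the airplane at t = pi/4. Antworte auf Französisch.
Nous devons intégrer notre équation de l'accélération a(t) = 112·sin(4·t) 1 fois. En prenant ∫a(t)dt et en appliquant v(0) = -28, nous trouvons v(t) = -28·cos(4·t). De l'équation de la vitesse v(t) = -28·cos(4·t), nous substituons t = pi/4 pour obtenir v = 28.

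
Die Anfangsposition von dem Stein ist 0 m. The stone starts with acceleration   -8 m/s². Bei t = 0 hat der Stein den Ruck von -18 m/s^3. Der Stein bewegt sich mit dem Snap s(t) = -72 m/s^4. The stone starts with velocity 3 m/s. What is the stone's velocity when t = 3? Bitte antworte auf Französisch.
En partant du snap s(t) = -72, nous prenons 3 intégrales. L'intégrale du snap, avec j(0) = -18, donne le jerk: j(t) = -72·t - 18. La primitive du jerk est l'accélération. En utilisant a(0) = -8, nous obtenons a(t) = -36·t^2 - 18·t - 8. En intégrant l'accélération et en utilisant la condition initiale v(0) = 3, nous obtenons v(t) = -12·t^3 - 9·t^2 - 8·t + 3. En utilisant v(t) = -12·t^3 - 9·t^2 - 8·t + 3 et en substituant t = 3, nous trouvons v = -426.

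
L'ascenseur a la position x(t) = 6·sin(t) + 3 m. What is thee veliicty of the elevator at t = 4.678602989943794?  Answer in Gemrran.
Um dies zu lösen, müssen wir 1 Ableitung unserer Gleichung für die Position x(t) = 6·sin(t) + 3 nehmen. Mit d/dt von x(t) finden wir v(t) = 6·cos(t). Mit v(t) = 6·cos(t) und Einsetzen von t = 4.678602989943794, finden wir v = -0.202677378369826.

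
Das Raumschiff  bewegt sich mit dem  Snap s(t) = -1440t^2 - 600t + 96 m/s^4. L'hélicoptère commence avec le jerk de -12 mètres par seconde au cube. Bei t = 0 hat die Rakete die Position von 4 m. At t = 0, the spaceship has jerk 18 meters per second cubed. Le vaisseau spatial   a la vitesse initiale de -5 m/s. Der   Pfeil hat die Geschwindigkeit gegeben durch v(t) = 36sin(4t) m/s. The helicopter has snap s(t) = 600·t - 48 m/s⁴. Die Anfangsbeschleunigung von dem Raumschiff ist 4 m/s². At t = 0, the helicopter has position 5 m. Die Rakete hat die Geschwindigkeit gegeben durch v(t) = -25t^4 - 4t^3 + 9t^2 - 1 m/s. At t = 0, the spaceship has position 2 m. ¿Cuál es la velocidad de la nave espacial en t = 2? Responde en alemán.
Wir müssen unsere Gleichung für den Snap s(t) = -1440·t^2 - 600·t + 96 3-mal integrieren. Durch Integration von dem Snap und Verwendung der Anfangsbedingung j(0) = 18, erhalten wir j(t) = -480·t^3 - 300·t^2 + 96·t + 18. Die Stammfunktion von dem Ruck, mit a(0) = 4, ergibt die Beschleunigung: a(t) = -120·t^4 - 100·t^3 + 48·t^2 + 18·t + 4. Mit ∫a(t)dt und Anwendung von v(0) = -5, finden wir v(t) = -24·t^5 - 25·t^4 + 16·t^3 + 9·t^2 + 4·t - 5. Wir haben die Geschwindigkeit v(t) = -24·t^5 - 25·t^4 + 16·t^3 + 9·t^2 + 4·t - 5. Durch Einsetzen von t = 2: v(2) = -1001.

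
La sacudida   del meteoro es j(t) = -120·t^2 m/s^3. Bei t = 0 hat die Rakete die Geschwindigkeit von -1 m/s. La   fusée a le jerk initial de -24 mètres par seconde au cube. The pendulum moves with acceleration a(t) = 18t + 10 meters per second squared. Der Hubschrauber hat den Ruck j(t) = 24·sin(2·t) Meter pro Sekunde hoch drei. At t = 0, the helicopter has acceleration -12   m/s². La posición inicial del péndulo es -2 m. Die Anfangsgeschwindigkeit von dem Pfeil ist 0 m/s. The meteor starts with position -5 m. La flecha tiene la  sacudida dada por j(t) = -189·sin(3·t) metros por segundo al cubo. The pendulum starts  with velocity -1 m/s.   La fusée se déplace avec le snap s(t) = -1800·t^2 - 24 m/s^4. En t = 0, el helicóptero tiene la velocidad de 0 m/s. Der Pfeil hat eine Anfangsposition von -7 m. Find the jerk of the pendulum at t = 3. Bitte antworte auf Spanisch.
Debemos derivar nuestra ecuación de la aceleración a(t) = 18·t + 10 1 vez. Derivando la aceleración, obtenemos la sacudida: j(t) = 18. Tenemos la sacudida j(t) = 18. Sustituyendo t = 3: j(3) = 18.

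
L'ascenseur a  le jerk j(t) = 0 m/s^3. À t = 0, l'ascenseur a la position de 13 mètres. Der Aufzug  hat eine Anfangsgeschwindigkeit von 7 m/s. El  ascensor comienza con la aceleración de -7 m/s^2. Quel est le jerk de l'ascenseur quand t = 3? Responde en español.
Usando j(t) = 0 y sustituyendo t = 3, encontramos j = 0.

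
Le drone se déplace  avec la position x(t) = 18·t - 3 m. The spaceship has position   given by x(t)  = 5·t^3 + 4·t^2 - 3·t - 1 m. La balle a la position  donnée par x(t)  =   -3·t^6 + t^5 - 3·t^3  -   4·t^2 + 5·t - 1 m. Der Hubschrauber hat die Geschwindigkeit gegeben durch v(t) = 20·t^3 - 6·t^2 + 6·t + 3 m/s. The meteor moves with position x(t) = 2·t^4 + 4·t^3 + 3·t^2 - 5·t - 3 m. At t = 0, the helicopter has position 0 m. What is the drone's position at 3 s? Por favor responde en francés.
De l'équation de la position x(t) = 18·t - 3, nous substituons t = 3 pour obtenir x = 51.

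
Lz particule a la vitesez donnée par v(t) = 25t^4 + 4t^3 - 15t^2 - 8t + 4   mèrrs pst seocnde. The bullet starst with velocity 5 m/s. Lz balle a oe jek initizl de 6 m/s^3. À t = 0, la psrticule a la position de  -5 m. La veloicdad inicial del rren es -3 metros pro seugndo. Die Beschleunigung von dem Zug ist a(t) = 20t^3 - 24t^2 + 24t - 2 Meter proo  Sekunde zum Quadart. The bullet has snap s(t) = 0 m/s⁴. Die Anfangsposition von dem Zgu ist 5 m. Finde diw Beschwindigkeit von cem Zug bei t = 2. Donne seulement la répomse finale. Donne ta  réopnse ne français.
La vitesse à t = 2 est v = 57.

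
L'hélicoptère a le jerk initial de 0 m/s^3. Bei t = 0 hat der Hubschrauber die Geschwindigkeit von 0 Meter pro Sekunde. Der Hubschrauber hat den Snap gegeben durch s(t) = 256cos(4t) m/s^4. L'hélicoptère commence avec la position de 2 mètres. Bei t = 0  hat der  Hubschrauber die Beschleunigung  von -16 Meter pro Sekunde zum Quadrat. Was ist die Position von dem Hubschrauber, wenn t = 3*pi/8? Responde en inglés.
Starting from snap s(t) = 256·cos(4·t), we take 4 integrals. The integral of snap, with j(0) = 0, gives jerk: j(t) = 64·sin(4·t). The antiderivative of jerk, with a(0) = -16, gives acceleration: a(t) = -16·cos(4·t). Integrating acceleration and using the initial condition v(0) = 0, we get v(t) = -4·sin(4·t). Integrating velocity and using the initial condition x(0) = 2, we get x(t) = cos(4·t) + 1. We have position x(t) = cos(4·t) + 1. Substituting t = 3*pi/8: x(3*pi/8) = 1.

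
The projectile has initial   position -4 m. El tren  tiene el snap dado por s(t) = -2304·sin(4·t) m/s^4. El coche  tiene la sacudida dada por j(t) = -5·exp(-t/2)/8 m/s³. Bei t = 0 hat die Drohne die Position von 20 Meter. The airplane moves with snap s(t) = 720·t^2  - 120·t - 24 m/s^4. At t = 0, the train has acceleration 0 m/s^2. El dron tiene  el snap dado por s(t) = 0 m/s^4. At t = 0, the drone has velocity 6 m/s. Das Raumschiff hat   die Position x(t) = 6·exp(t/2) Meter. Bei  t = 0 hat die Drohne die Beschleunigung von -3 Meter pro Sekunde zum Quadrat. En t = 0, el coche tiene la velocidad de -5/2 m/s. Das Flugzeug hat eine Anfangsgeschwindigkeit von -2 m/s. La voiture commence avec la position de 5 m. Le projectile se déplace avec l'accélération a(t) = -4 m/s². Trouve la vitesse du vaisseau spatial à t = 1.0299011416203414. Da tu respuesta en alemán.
Ausgehend von der Position x(t) = 6·exp(t/2), nehmen wir 1 Ableitung. Die Ableitung von der Position ergibt die Geschwindigkeit: v(t) = 3·exp(t/2). Aus der Gleichung für die Geschwindigkeit v(t) = 3·exp(t/2), setzen wir t = 1.0299011416203414 ein und erhalten v = 5.02066733174052.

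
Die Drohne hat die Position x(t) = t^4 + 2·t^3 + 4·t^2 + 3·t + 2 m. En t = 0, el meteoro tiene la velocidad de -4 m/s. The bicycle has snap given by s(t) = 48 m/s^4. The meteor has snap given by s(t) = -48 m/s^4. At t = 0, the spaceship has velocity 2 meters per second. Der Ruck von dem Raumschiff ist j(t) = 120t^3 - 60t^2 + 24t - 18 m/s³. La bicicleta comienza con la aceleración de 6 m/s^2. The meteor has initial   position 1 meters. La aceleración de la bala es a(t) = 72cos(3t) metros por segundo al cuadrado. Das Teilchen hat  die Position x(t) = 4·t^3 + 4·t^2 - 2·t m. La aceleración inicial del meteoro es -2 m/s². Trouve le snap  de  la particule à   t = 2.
Nous devons dériver notre équation de la position x(t) = 4·t^3 + 4·t^2 - 2·t 4 fois. En dérivant la position, nous obtenons la vitesse: v(t) = 12·t^2 + 8·t - 2. En dérivant la vitesse, nous obtenons l'accélération: a(t) = 24·t + 8. En prenant d/dt de a(t), nous trouvons j(t) = 24. En dérivant le jerk, nous obtenons le snap: s(t) = 0. De l'équation du snap s(t) = 0, nous substituons t = 2 pour obtenir s = 0.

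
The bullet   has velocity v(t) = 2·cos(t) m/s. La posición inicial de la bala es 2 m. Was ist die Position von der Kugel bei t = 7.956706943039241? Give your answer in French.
Nous devons intégrer notre équation de la vitesse v(t) = 2·cos(t) 1 fois. L'intégrale de la vitesse, avec x(0) = 2, donne la position: x(t) = 2·sin(t) + 2. Nous avons la position x(t) = 2·sin(t) + 2. En substituant t = 7.956706943039241: x(7.956706943039241) = 3.98945678719963.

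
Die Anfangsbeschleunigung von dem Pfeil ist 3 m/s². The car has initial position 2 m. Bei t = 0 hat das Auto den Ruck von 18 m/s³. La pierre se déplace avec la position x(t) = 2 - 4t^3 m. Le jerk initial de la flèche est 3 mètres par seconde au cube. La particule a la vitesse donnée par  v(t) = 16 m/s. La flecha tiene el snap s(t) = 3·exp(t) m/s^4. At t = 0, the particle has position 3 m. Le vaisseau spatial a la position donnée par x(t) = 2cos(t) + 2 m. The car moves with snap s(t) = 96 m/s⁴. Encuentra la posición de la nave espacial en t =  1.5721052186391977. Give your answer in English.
We have position x(t) = 2·cos(t) + 2. Substituting t = 1.5721052186391977: x(1.5721052186391977) = 1.99738221705886.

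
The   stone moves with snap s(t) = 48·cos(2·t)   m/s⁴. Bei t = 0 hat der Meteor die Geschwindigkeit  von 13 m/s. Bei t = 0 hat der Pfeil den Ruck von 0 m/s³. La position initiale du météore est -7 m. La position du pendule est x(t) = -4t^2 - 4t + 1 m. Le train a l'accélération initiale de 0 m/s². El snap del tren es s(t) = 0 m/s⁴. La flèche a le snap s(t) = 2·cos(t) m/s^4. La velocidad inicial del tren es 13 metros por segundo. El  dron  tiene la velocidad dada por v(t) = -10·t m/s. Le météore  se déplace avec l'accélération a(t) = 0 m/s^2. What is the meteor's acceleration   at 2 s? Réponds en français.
Nous avons l'accélération a(t) = 0. En substituant t = 2: a(2) = 0.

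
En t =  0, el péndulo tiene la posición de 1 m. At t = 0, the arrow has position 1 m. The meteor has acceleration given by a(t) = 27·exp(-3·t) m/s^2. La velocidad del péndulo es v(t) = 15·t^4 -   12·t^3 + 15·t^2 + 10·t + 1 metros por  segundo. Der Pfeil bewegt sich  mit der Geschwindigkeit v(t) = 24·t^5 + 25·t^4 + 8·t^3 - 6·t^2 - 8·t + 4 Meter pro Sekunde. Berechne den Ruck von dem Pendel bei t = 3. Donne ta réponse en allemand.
Um dies zu lösen, müssen wir 2 Ableitungen unserer Gleichung für die Geschwindigkeit v(t) = 15·t^4 - 12·t^3 + 15·t^2 + 10·t + 1 nehmen. Die Ableitung von der Geschwindigkeit ergibt die Beschleunigung: a(t) = 60·t^3 - 36·t^2 + 30·t + 10. Durch Ableiten von der Beschleunigung erhalten wir den Ruck: j(t) = 180·t^2 - 72·t + 30. Aus der Gleichung für den Ruck j(t) = 180·t^2 - 72·t + 30, setzen wir t = 3 ein und erhalten j = 1434.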